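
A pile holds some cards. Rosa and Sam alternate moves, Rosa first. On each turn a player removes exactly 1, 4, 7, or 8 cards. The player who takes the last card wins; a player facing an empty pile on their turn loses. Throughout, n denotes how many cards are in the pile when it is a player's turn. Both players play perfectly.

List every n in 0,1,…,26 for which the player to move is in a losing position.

Use the standard recursion: the mover loses at a terminal position; elsewhere, the mover wins exactly when some move hands the opponent an L position.
n=0: no move → L
n=1: reaches L-position 0 → W
n=2: only reaches 1(W), which is W → L
n=3: reaches L-position 2 → W
n=4: reaches L-position 0 → W
n=5: only reaches 4(W), 1(W), all W → L
n=6: reaches L-position 5 → W
n=7: reaches L-position 0 → W
n=8: reaches L-position 0 → W
n=9: reaches L-position 5 → W
n=10: reaches L-position 2 → W
n=11: only reaches 10(W), 7(W), 4(W), 3(W), all W → L
n=12: reaches L-position 11 → W
n=13: reaches L-position 5 → W
n=14: only reaches 13(W), 10(W), 7(W), 6(W), all W → L
n=15: reaches L-position 14 → W
n=16: only reaches 15(W), 12(W), 9(W), 8(W), all W → L
n=17: reaches L-position 16 → W
n=18: reaches L-position 14 → W
n=19: reaches L-position 11 → W
n=20: reaches L-position 16 → W
n=21: reaches L-position 14 → W
n=22: reaches L-position 14 → W
n=23: reaches L-position 16 → W
n=24: reaches L-position 16 → W
n=25: only reaches 24(W), 21(W), 18(W), 17(W), all W → L
n=26: reaches L-position 25 → W
The losing starting values of n are exactly the entries labelled L in this table (7 of them).

0, 2, 5, 11, 14, 16, 25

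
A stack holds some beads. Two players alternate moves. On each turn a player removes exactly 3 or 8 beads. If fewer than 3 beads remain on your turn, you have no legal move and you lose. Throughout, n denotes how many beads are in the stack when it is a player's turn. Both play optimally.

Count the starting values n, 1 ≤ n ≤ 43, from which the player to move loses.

19

Compute win/loss labels from the base case upward. A position with no move is L. Any other position is W if it can reach an L in one move, else L.
n=0: no move → L
n=1: no move → L
n=2: no move → L
n=3: →0(L), so W
n=4: →1(L), so W
n=5: →2(L), so W
n=6: →3(W) only, which is W, so L
n=7: →4(W) only, which is W, so L
n=8: →0(L), so W
n=9: →6(L), so W
n=10: →7(L), so W
n=11: →8(W), 3(W) — all W, so L
n=12: →9(W), 4(W) — all W, so L
n=13: →10(W), 5(W) — all W, so L
n=14: →11(L), so W
n=15: →12(L), so W
n=16: →13(L), so W
n=17: →14(W), 9(W) — all W, so L
n=18: →15(W), 10(W) — all W, so L
n=19: →11(L), so W
n=20: →17(L), so W
n=21: →18(L), so W
n=22: →19(W), 14(W) — all W, so L
n=23: →20(W), 15(W) — all W, so L
n=24: →21(W), 16(W) — all W, so L
n=25: →22(L), so W
n=26: →23(L), so W
n=27: →24(L), so W
n=28: →25(W), 20(W) — all W, so L
n=29: →26(W), 21(W) — all W, so L
n=30: →22(L), so W
n=31: →28(L), so W
n=32: →29(L), so W
n=33: →30(W), 25(W) — all W, so L
n=34: →31(W), 26(W) — all W, so L
n=35: →32(W), 27(W) — all W, so L
n=36: →33(L), so W
n=37: →34(L), so W
n=38: →35(L), so W
n=39: →36(W), 31(W) — all W, so L
n=40: →37(W), 32(W) — all W, so L
n=41: →33(L), so W
n=42: →39(L), so W
n=43: →40(L), so W
L entries with 1 ≤ n ≤ 43 (n=0 is outside the asked range and is not counted): n = 1, 2, 6, 7, 11, 12, 13, 17, 18, 22, 23, 24, 28, 29, 33, 34, 35, 39, 40; that makes 19.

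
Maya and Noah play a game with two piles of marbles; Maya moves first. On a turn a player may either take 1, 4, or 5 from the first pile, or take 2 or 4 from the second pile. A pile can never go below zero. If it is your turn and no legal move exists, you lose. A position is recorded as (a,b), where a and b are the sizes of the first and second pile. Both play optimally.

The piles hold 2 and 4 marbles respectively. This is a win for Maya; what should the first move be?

Use the standard recursion: the mover loses at a terminal position; elsewhere, the mover wins exactly when some move hands the opponent an L position.
No move ever increases a pile, so every position that can arise here has a ≤ 2 and b ≤ 4; it is enough to label the cells with 0 ≤ a ≤ 2 and 0 ≤ b ≤ 4.
Every move lowers a or b (never raises either), so fill the grid row by row in increasing a, and left to right within a row: each cell's successors are then already labelled.
      b=0  b=1  b=2  b=3  b=4
a=0:    L    L    W    W    W
a=1:    W    W    L    L    W
a=2:    L    L    W    W    W
Cells with no legal move (terminal, hence L): (0,0), (0,1).
The remaining L cells, each justified by listing all of its moves:
(1,2): moves to (0,2)(W), (1,0)(W); every one is W ⇒ L
(1,3): moves to (0,3)(W), (1,1)(W); every one is W ⇒ L
(2,0): the only move is to (1,0)(W), a W ⇒ L
(2,1): the only move is to (1,1)(W), a W ⇒ L
Every other cell has at least one move into one of the L cells above, so it is W.
From (2,4), the L positions reachable in one move are: (2,0).

Move to (2,0).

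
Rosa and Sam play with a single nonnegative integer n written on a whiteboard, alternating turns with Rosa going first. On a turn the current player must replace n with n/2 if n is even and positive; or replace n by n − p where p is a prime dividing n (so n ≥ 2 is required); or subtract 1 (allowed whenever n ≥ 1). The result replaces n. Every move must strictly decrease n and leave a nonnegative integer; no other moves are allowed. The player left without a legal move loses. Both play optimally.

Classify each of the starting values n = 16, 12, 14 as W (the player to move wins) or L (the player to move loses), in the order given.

16: W, 12: W, 14: L

Use the standard recursion: the mover loses at a terminal position; elsewhere, the mover wins exactly when some move hands the opponent an L position.
n=0: no move → L
n=1: →0(L), so W
n=2: →0(L), so W
n=3: →0(L), so W
n=4: →2(W), 3(W) — all W, so L
n=5: →0(L), so W
n=6: →4(L), so W
n=7: →0(L), so W
n=8: →4(L), so W
n=9: →6(W), 8(W) — all W, so L
n=10: →9(L), so W
n=11: →0(L), so W
n=12: →9(L), so W
n=13: →0(L), so W
n=14: →7(W), 12(W), 13(W) — all W, so L
n=15: →14(L), so W
n=16: →14(L), so W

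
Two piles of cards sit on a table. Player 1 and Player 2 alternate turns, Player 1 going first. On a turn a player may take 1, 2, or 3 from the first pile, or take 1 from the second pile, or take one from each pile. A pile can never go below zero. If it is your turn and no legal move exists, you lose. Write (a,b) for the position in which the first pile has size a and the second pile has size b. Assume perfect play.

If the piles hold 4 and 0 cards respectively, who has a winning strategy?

Work bottom-up. With no move the player to move loses. Otherwise the position is W if at least one move leads to an L position for the opponent, and L if every move leads to a W.
No move ever increases a pile, so every position that can arise here has a ≤ 4 and b ≤ 0; it is enough to label the cells with 0 ≤ a ≤ 4 and 0 ≤ b ≤ 0.
Every move lowers a or b (never raises either), so fill the grid row by row in increasing a, and left to right within a row: each cell's successors are then already labelled.
      b=0
a=0:    L
a=1:    W
a=2:    W
a=3:    W
a=4:    L
Cells with no legal move (terminal, hence L): (0,0).
The remaining L cells, each justified by listing all of its moves:
(4,0): →(3,0)(W), (2,0)(W), (1,0)(W) — all W, so L
Every other cell has at least one move into one of the L cells above, so it is W.
The starting position (4,0) is L: whatever Player 1 does, the opponent receives a W position.

Player 2 wins.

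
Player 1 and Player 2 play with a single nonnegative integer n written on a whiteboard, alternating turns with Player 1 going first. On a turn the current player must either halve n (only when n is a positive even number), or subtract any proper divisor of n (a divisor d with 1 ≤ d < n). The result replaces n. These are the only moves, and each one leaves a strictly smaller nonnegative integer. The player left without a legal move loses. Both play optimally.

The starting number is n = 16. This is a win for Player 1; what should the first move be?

Build the W/L table. Terminal = L. A non-terminal position is W if it has a move to some L; otherwise it is L.
n=0: no move → L
n=1: no move → L
n=2: reaches L-position 1 → W
n=3: only reaches 2(W), which is W → L
n=4: reaches L-position 3 → W
n=5: only reaches 4(W), which is W → L
n=6: reaches L-position 3 → W
n=7: only reaches 6(W), which is W → L
n=8: reaches L-position 7 → W
n=9: only reaches 6(W), 8(W), all W → L
n=10: reaches L-position 5 → W
n=11: only reaches 10(W), which is W → L
n=12: reaches L-position 9 → W
n=13: only reaches 12(W), which is W → L
n=14: reaches L-position 7 → W
n=15: only reaches 10(W), 12(W), 14(W), all W → L
n=16: reaches L-position 15 → W
From 16, the L positions reachable in one move are: 15.

Move to 15.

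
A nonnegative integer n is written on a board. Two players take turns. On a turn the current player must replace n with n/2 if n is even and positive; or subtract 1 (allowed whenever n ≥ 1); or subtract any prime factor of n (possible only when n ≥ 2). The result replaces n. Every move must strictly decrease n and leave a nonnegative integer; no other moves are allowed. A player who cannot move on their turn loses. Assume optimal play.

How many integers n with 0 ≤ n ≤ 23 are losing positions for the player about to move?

Build the W/L table. Terminal = L. A non-terminal position is W if it has a move to some L; otherwise it is L.
n=0: no move → L
n=1: can move to 0, which is L ⇒ W
n=2: can move to 0, which is L ⇒ W
n=3: can move to 0, which is L ⇒ W
n=4: moves to 2(W), 3(W); every one is W ⇒ L
n=5: can move to 0, which is L ⇒ W
n=6: can move to 4, which is L ⇒ W
n=7: can move to 0, which is L ⇒ W
n=8: can move to 4, which is L ⇒ W
n=9: moves to 6(W), 8(W); every one is W ⇒ L
n=10: can move to 9, which is L ⇒ W
n=11: can move to 0, which is L ⇒ W
n=12: can move to 9, which is L ⇒ W
n=13: can move to 0, which is L ⇒ W
n=14: moves to 7(W), 12(W), 13(W); every one is W ⇒ L
n=15: can move to 14, which is L ⇒ W
n=16: can move to 14, which is L ⇒ W
n=17: can move to 0, which is L ⇒ W
n=18: can move to 9, which is L ⇒ W
n=19: can move to 0, which is L ⇒ W
n=20: moves to 10(W), 15(W), 18(W), 19(W); every one is W ⇒ L
n=21: can move to 14, which is L ⇒ W
n=22: can move to 20, which is L ⇒ W
n=23: can move to 0, which is L ⇒ W
L entries with 0 ≤ n ≤ 23: n = 0, 4, 9, 14, 20; that makes 5.

5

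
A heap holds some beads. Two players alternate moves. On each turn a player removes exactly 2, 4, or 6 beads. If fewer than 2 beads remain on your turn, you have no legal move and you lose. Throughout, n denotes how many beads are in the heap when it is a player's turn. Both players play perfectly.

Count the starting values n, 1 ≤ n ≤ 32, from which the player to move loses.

8

Positions with no move are L. A position that does have a move is losing for the player to move precisely when every available move leads to a winning position for the opponent. Fill in the labels:
n=0: no move → L
n=1: no move → L
n=2: W (go to 0, an L position)
n=3: W (go to 1, an L position)
n=4: W (go to 0, an L position)
n=5: W (go to 1, an L position)
n=6: W (go to 0, an L position)
n=7: W (go to 1, an L position)
n=8: L (options 6(W), 4(W), 2(W) are all W)
n=9: L (options 7(W), 5(W), 3(W) are all W)
n=10: W (go to 8, an L position)
n=11: W (go to 9, an L position)
n=12: W (go to 8, an L position)
n=13: W (go to 9, an L position)
n=14: W (go to 8, an L position)
n=15: W (go to 9, an L position)
n=16: L (options 14(W), 12(W), 10(W) are all W)
n=17: L (options 15(W), 13(W), 11(W) are all W)
n=18: W (go to 16, an L position)
n=19: W (go to 17, an L position)
n=20: W (go to 16, an L position)
n=21: W (go to 17, an L position)
n=22: W (go to 16, an L position)
n=23: W (go to 17, an L position)
n=24: L (options 22(W), 20(W), 18(W) are all W)
n=25: L (options 23(W), 21(W), 19(W) are all W)
n=26: W (go to 24, an L position)
n=27: W (go to 25, an L position)
n=28: W (go to 24, an L position)
n=29: W (go to 25, an L position)
n=30: W (go to 24, an L position)
n=31: W (go to 25, an L position)
n=32: L (options 30(W), 28(W), 26(W) are all W)
L entries with 1 ≤ n ≤ 32 (n=0 is outside the asked range and is not counted): n = 1, 8, 9, 16, 17, 24, 25, 32; that makes 8.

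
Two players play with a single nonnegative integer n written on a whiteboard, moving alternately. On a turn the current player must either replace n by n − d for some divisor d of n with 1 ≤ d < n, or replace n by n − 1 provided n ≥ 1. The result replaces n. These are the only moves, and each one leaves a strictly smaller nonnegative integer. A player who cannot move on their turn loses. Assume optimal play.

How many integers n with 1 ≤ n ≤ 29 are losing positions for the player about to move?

Positions with no move are L. A position that does have a move is losing for the player to move precisely when every available move leads to a winning position for the opponent. Fill in the labels:
n=0: no move → L
n=1: →0(L), so W
n=2: →1(W) only, which is W, so L
n=3: →2(L), so W
n=4: →2(L), so W
n=5: →4(W) only, which is W, so L
n=6: →5(L), so W
n=7: →6(W) only, which is W, so L
n=8: →7(L), so W
n=9: →6(W), 8(W) — all W, so L
n=10: →5(L), so W
n=11: →10(W) only, which is W, so L
n=12: →9(L), so W
n=13: →12(W) only, which is W, so L
n=14: →7(L), so W
n=15: →10(W), 12(W), 14(W) — all W, so L
n=16: →15(L), so W
n=17: →16(W) only, which is W, so L
n=18: →9(L), so W
n=19: →18(W) only, which is W, so L
n=20: →15(L), so W
n=21: →14(W), 18(W), 20(W) — all W, so L
n=22: →11(L), so W
n=23: →22(W) only, which is W, so L
n=24: →21(L), so W
n=25: →20(W), 24(W) — all W, so L
n=26: →13(L), so W
n=27: →18(W), 24(W), 26(W) — all W, so L
n=28: →21(L), so W
n=29: →28(W) only, which is W, so L
L entries with 1 ≤ n ≤ 29 (n=0 is outside the asked range and is not counted): n = 2, 5, 7, 9, 11, 13, 15, 17, 19, 21, 23, 25, 27, 29; that makes 14.

14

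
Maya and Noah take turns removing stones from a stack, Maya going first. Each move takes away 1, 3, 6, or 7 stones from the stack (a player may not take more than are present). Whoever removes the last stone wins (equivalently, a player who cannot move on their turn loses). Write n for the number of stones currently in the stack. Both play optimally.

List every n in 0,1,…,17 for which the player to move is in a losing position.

0, 2, 4, 12, 14, 16

Label each position W (a win for the player to move) or L (a loss). A position with no legal move is L; any other position is W exactly when some move reaches an L, and L when every move reaches a W.
n=0: no move → L
n=1: W (go to 0, an L position)
n=2: L (sole option 1(W) is W)
n=3: W (go to 2, an L position)
n=4: L (options 3(W), 1(W) are all W)
n=5: W (go to 4, an L position)
n=6: W (go to 0, an L position)
n=7: W (go to 4, an L position)
n=8: W (go to 2, an L position)
n=9: W (go to 2, an L position)
n=10: W (go to 4, an L position)
n=11: W (go to 4, an L position)
n=12: L (options 11(W), 9(W), 6(W), 5(W) are all W)
n=13: W (go to 12, an L position)
n=14: L (options 13(W), 11(W), 8(W), 7(W) are all W)
n=15: W (go to 14, an L position)
n=16: L (options 15(W), 13(W), 10(W), 9(W) are all W)
n=17: W (go to 16, an L position)
The losing starting values of n are exactly the entries labelled L in this table (6 of them).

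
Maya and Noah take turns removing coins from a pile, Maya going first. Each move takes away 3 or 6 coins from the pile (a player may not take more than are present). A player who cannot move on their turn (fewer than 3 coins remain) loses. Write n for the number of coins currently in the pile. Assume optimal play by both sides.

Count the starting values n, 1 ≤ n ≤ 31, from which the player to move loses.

Compute win/loss labels from the base case upward. A position with no move is L. Any other position is W if it can reach an L in one move, else L.
n=0: no move → L
n=1: no move → L
n=2: no move → L
n=3: can move to 0, which is L ⇒ W
n=4: can move to 1, which is L ⇒ W
n=5: can move to 2, which is L ⇒ W
n=6: can move to 0, which is L ⇒ W
n=7: can move to 1, which is L ⇒ W
n=8: can move to 2, which is L ⇒ W
n=9: moves to 6(W), 3(W); every one is W ⇒ L
n=10: moves to 7(W), 4(W); every one is W ⇒ L
n=11: moves to 8(W), 5(W); every one is W ⇒ L
n=12: can move to 9, which is L ⇒ W
n=13: can move to 10, which is L ⇒ W
n=14: can move to 11, which is L ⇒ W
n=15: can move to 9, which is L ⇒ W
n=16: can move to 10, which is L ⇒ W
n=17: can move to 11, which is L ⇒ W
n=18: moves to 15(W), 12(W); every one is W ⇒ L
n=19: moves to 16(W), 13(W); every one is W ⇒ L
n=20: moves to 17(W), 14(W); every one is W ⇒ L
n=21: can move to 18, which is L ⇒ W
n=22: can move to 19, which is L ⇒ W
n=23: can move to 20, which is L ⇒ W
n=24: can move to 18, which is L ⇒ W
n=25: can move to 19, which is L ⇒ W
n=26: can move to 20, which is L ⇒ W
n=27: moves to 24(W), 21(W); every one is W ⇒ L
n=28: moves to 25(W), 22(W); every one is W ⇒ L
n=29: moves to 26(W), 23(W); every one is W ⇒ L
n=30: can move to 27, which is L ⇒ W
n=31: can move to 28, which is L ⇒ W
L entries with 1 ≤ n ≤ 31 (n=0 is outside the asked range and is not counted): n = 1, 2, 9, 10, 11, 18, 19, 20, 27, 28, 29; that makes 11.

11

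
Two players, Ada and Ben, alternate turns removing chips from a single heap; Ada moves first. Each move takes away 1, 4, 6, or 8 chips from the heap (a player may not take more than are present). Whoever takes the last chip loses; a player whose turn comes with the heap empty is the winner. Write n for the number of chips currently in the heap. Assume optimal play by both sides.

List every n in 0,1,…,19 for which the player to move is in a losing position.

Positions with no move are W. A position that does have a move is losing for the player to move precisely when every available move leads to a winning position for the opponent. Fill in the labels:
n=0: no move; the opponent has just taken the last chip and therefore loses → W
n=1: →0(W) only, which is W, so L
n=2: →1(L), so W
n=3: →2(W) only, which is W, so L
n=4: →3(L), so W
n=5: →1(L), so W
n=6: →5(W), 2(W), 0(W) — all W, so L
n=7: →6(L), so W
n=8: →7(W), 4(W), 2(W), 0(W) — all W, so L
n=9: →8(L), so W
n=10: →6(L), so W
n=11: →3(L), so W
n=12: →8(L), so W
n=13: →12(W), 9(W), 7(W), 5(W) — all W, so L
n=14: →13(L), so W
n=15: →14(W), 11(W), 9(W), 7(W) — all W, so L
n=16: →15(L), so W
n=17: →13(L), so W
n=18: →17(W), 14(W), 12(W), 10(W) — all W, so L
n=19: →18(L), so W
The losing starting values of n are exactly the entries labelled L in this table (7 of them).

1, 3, 6, 8, 13, 15, 18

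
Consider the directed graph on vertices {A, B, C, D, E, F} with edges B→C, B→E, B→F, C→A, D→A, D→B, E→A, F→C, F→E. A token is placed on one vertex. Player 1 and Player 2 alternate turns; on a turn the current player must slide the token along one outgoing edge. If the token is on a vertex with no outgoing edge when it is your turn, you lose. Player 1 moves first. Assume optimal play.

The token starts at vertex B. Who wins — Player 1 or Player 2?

Player 1 wins.

Build the W/L table. Terminal = L. A non-terminal position is W if it has a move to some L; otherwise it is L.
Every edge goes from a vertex to one that appears earlier in the order A, C, E, F, B, D, so processing vertices in that order labels each vertex after all of its successors.
A: no outgoing edge → L
C: can move to A, which is L ⇒ W
E: can move to A, which is L ⇒ W
F: moves to E(W), C(W); every one is W ⇒ L
B: can move to F, which is L ⇒ W
D: can move to A, which is L ⇒ W
From B Player 1 can move to F, reaching an L position.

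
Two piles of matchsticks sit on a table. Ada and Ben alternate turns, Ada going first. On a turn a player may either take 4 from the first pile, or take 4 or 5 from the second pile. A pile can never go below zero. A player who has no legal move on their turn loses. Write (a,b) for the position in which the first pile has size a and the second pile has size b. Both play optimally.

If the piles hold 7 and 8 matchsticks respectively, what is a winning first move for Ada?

Move to (7,4).

Compute win/loss labels from the base case upward. A position with no move is L. Any other position is W if it can reach an L in one move, else L.
No move ever increases a pile, so every position that can arise here has a ≤ 7 and b ≤ 8; it is enough to label the cells with 0 ≤ a ≤ 7 and 0 ≤ b ≤ 8.
Every move lowers a or b (never raises either), so fill the grid row by row in increasing a, and left to right within a row: each cell's successors are then already labelled.
      b=0  b=1  b=2  b=3  b=4  b=5  b=6  b=7  b=8
a=0:    L    L    L    L    W    W    W    W    W
a=1:    L    L    L    L    W    W    W    W    W
a=2:    L    L    L    L    W    W    W    W    W
a=3:    L    L    L    L    W    W    W    W    W
a=4:    W    W    W    W    L    L    L    L    W
a=5:    W    W    W    W    L    L    L    L    W
a=6:    W    W    W    W    L    L    L    L    W
a=7:    W    W    W    W    L    L    L    L    W
Cells with no legal move (terminal, hence L): (0,0), (0,1), (0,2), (0,3), (1,0), (1,1), (1,2), (1,3), (2,0), (2,1), (2,2), (2,3), (3,0), (3,1), (3,2), (3,3).
The remaining L cells, each justified by listing all of its moves:
(4,4): →(0,4)(W), (4,0)(W) — all W, so L
(4,5): →(0,5)(W), (4,1)(W), (4,0)(W) — all W, so L
(4,6): →(0,6)(W), (4,2)(W), (4,1)(W) — all W, so L
(4,7): →(0,7)(W), (4,3)(W), (4,2)(W) — all W, so L
(5,4): →(1,4)(W), (5,0)(W) — all W, so L
(5,5): →(1,5)(W), (5,1)(W), (5,0)(W) — all W, so L
(5,6): →(1,6)(W), (5,2)(W), (5,1)(W) — all W, so L
(5,7): →(1,7)(W), (5,3)(W), (5,2)(W) — all W, so L
(6,4): →(2,4)(W), (6,0)(W) — all W, so L
(6,5): →(2,5)(W), (6,1)(W), (6,0)(W) — all W, so L
(6,6): →(2,6)(W), (6,2)(W), (6,1)(W) — all W, so L
(6,7): →(2,7)(W), (6,3)(W), (6,2)(W) — all W, so L
(7,4): →(3,4)(W), (7,0)(W) — all W, so L
(7,5): →(3,5)(W), (7,1)(W), (7,0)(W) — all W, so L
(7,6): →(3,6)(W), (7,2)(W), (7,1)(W) — all W, so L
(7,7): →(3,7)(W), (7,3)(W), (7,2)(W) — all W, so L
Every other cell has at least one move into one of the L cells above, so it is W.
From (7,8), the L positions reachable in one move are: (7,4).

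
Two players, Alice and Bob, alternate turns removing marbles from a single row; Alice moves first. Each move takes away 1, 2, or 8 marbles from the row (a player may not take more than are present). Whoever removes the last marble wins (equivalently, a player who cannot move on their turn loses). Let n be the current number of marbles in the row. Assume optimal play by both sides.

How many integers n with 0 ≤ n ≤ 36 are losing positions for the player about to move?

Compute win/loss labels from the base case upward. A position with no move is L. Any other position is W if it can reach an L in one move, else L.
n=0: no move → L
n=1: reaches L-position 0 → W
n=2: reaches L-position 0 → W
n=3: only reaches 2(W), 1(W), all W → L
n=4: reaches L-position 3 → W
n=5: reaches L-position 3 → W
n=6: only reaches 5(W), 4(W), all W → L
n=7: reaches L-position 6 → W
n=8: reaches L-position 6 → W
n=9: only reaches 8(W), 7(W), 1(W), all W → L
n=10: reaches L-position 9 → W
n=11: reaches L-position 9 → W
n=12: only reaches 11(W), 10(W), 4(W), all W → L
n=13: reaches L-position 12 → W
n=14: reaches L-position 12 → W
n=15: only reaches 14(W), 13(W), 7(W), all W → L
n=16: reaches L-position 15 → W
n=17: reaches L-position 15 → W
n=18: only reaches 17(W), 16(W), 10(W), all W → L
n=19: reaches L-position 18 → W
n=20: reaches L-position 18 → W
n=21: only reaches 20(W), 19(W), 13(W), all W → L
n=22: reaches L-position 21 → W
n=23: reaches L-position 21 → W
n=24: only reaches 23(W), 22(W), 16(W), all W → L
n=25: reaches L-position 24 → W
n=26: reaches L-position 24 → W
n=27: only reaches 26(W), 25(W), 19(W), all W → L
n=28: reaches L-position 27 → W
n=29: reaches L-position 27 → W
n=30: only reaches 29(W), 28(W), 22(W), all W → L
n=31: reaches L-position 30 → W
n=32: reaches L-position 30 → W
n=33: only reaches 32(W), 31(W), 25(W), all W → L
n=34: reaches L-position 33 → W
n=35: reaches L-position 33 → W
n=36: only reaches 35(W), 34(W), 28(W), all W → L
L entries with 0 ≤ n ≤ 36: n = 0, 3, 6, 9, 12, 15, 18, 21, 24, 27, 30, 33, 36; that makes 13.

13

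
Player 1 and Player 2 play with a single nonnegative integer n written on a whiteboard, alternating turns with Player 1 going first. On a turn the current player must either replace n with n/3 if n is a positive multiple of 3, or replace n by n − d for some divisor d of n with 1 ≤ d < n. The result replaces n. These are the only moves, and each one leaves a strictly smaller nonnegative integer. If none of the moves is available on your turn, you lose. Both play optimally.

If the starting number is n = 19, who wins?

Player 2 wins.

Positions with no move are L. A position that does have a move is losing for the player to move precisely when every available move leads to a winning position for the opponent. Fill in the labels:
n=0: no move → L
n=1: no move → L
n=2: →1(L), so W
n=3: →1(L), so W
n=4: →2(W), 3(W) — all W, so L
n=5: →4(L), so W
n=6: →4(L), so W
n=7: →6(W) only, which is W, so L
n=8: →4(L), so W
n=9: →3(W), 6(W), 8(W) — all W, so L
n=10: →9(L), so W
n=11: →10(W) only, which is W, so L
n=12: →4(L), so W
n=13: →12(W) only, which is W, so L
n=14: →7(L), so W
n=15: →5(W), 10(W), 12(W), 14(W) — all W, so L
n=16: →15(L), so W
n=17: →16(W) only, which is W, so L
n=18: →9(L), so W
n=19: →18(W) only, which is W, so L
Every move from 19 reaches a W position, so the mover loses.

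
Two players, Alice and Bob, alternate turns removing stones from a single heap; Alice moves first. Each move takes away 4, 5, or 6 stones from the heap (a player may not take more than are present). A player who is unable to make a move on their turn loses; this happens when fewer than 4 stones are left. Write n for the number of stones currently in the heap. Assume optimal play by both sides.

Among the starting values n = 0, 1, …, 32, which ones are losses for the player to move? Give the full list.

Use the standard recursion: the mover loses at a terminal position; elsewhere, the mover wins exactly when some move hands the opponent an L position.
n=0: no move → L
n=1: no move → L
n=2: no move → L
n=3: no move → L
n=4: W (go to 0, an L position)
n=5: W (go to 1, an L position)
n=6: W (go to 2, an L position)
n=7: W (go to 3, an L position)
n=8: W (go to 3, an L position)
n=9: W (go to 3, an L position)
n=10: L (options 6(W), 5(W), 4(W) are all W)
n=11: L (options 7(W), 6(W), 5(W) are all W)
n=12: L (options 8(W), 7(W), 6(W) are all W)
n=13: L (options 9(W), 8(W), 7(W) are all W)
n=14: W (go to 10, an L position)
n=15: W (go to 11, an L position)
n=16: W (go to 12, an L position)
n=17: W (go to 13, an L position)
n=18: W (go to 13, an L position)
n=19: W (go to 13, an L position)
n=20: L (options 16(W), 15(W), 14(W) are all W)
n=21: L (options 17(W), 16(W), 15(W) are all W)
n=22: L (options 18(W), 17(W), 16(W) are all W)
n=23: L (options 19(W), 18(W), 17(W) are all W)
n=24: W (go to 20, an L position)
n=25: W (go to 21, an L position)
n=26: W (go to 22, an L position)
n=27: W (go to 23, an L position)
n=28: W (go to 23, an L position)
n=29: W (go to 23, an L position)
n=30: L (options 26(W), 25(W), 24(W) are all W)
n=31: L (options 27(W), 26(W), 25(W) are all W)
n=32: L (options 28(W), 27(W), 26(W) are all W)
Reading off the rows marked L gives the requested list; there are 15 such values of n.

0, 1, 2, 3, 10, 11, 12, 13, 20, 21, 22, 23, 30, 31, 32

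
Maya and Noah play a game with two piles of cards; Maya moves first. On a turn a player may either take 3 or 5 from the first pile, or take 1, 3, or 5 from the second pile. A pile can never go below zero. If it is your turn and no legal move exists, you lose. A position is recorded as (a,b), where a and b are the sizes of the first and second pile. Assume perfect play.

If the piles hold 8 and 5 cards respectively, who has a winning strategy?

Maya wins.

Compute win/loss labels from the base case upward. A position with no move is L. Any other position is W if it can reach an L in one move, else L.
No move ever increases a pile, so every position that can arise here has a ≤ 8 and b ≤ 5; it is enough to label the cells with 0 ≤ a ≤ 8 and 0 ≤ b ≤ 5.
Every move lowers a or b (never raises either), so fill the grid row by row in increasing a, and left to right within a row: each cell's successors are then already labelled.
      b=0  b=1  b=2  b=3  b=4  b=5
a=0:    L    W    L    W    L    W
a=1:    L    W    L    W    L    W
a=2:    L    W    L    W    L    W
a=3:    W    L    W    L    W    L
a=4:    W    L    W    L    W    L
a=5:    W    L    W    L    W    L
a=6:    W    W    W    W    W    W
a=7:    W    W    W    W    W    W
a=8:    L    W    L    W    L    W
Cells with no legal move (terminal, hence L): (0,0), (1,0), (2,0).
The remaining L cells, each justified by listing all of its moves:
(0,2): →(0,1)(W) only, which is W, so L
(0,4): →(0,3)(W), (0,1)(W) — all W, so L
(1,2): →(1,1)(W) only, which is W, so L
(1,4): →(1,3)(W), (1,1)(W) — all W, so L
(2,2): →(2,1)(W) only, which is W, so L
(2,4): →(2,3)(W), (2,1)(W) — all W, so L
(3,1): →(0,1)(W), (3,0)(W) — all W, so L
(3,3): →(0,3)(W), (3,2)(W), (3,0)(W) — all W, so L
(3,5): →(0,5)(W), (3,4)(W), (3,2)(W), (3,0)(W) — all W, so L
(4,1): →(1,1)(W), (4,0)(W) — all W, so L
(4,3): →(1,3)(W), (4,2)(W), (4,0)(W) — all W, so L
(4,5): →(1,5)(W), (4,4)(W), (4,2)(W), (4,0)(W) — all W, so L
(5,1): →(2,1)(W), (0,1)(W), (5,0)(W) — all W, so L
(5,3): →(2,3)(W), (0,3)(W), (5,2)(W), (5,0)(W) — all W, so L
(5,5): →(2,5)(W), (0,5)(W), (5,4)(W), (5,2)(W), (5,0)(W) — all W, so L
(8,0): →(5,0)(W), (3,0)(W) — all W, so L
(8,2): →(5,2)(W), (3,2)(W), (8,1)(W) — all W, so L
(8,4): →(5,4)(W), (3,4)(W), (8,3)(W), (8,1)(W) — all W, so L
Every other cell has at least one move into one of the L cells above, so it is W.
The starting position (8,5) is W: Maya should move to (5,5), handing over an L position.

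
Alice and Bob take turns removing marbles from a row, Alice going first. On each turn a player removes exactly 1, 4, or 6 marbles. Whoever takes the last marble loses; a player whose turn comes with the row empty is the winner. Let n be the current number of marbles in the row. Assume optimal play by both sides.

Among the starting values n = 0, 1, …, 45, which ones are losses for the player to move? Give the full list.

1, 3, 6, 8, 11, 13, 16, 18, 21, 23, 26, 28, 31, 33, 36, 38, 41, 43

Compute win/loss labels from the base case upward. A position with no move is W. Any other position is W if it can reach an L in one move, else L.
n=0: no move; the opponent has just taken the last marble and therefore loses → W
n=1: L (sole option 0(W) is W)
n=2: W (go to 1, an L position)
n=3: L (sole option 2(W) is W)
n=4: W (go to 3, an L position)
n=5: W (go to 1, an L position)
n=6: L (options 5(W), 2(W), 0(W) are all W)
n=7: W (go to 6, an L position)
n=8: L (options 7(W), 4(W), 2(W) are all W)
n=9: W (go to 8, an L position)
n=10: W (go to 6, an L position)
n=11: L (options 10(W), 7(W), 5(W) are all W)
n=12: W (go to 11, an L position)
n=13: L (options 12(W), 9(W), 7(W) are all W)
n=14: W (go to 13, an L position)
n=15: W (go to 11, an L position)
n=16: L (options 15(W), 12(W), 10(W) are all W)
n=17: W (go to 16, an L position)
n=18: L (options 17(W), 14(W), 12(W) are all W)
n=19: W (go to 18, an L position)
n=20: W (go to 16, an L position)
n=21: L (options 20(W), 17(W), 15(W) are all W)
n=22: W (go to 21, an L position)
n=23: L (options 22(W), 19(W), 17(W) are all W)
n=24: W (go to 23, an L position)
n=25: W (go to 21, an L position)
n=26: L (options 25(W), 22(W), 20(W) are all W)
n=27: W (go to 26, an L position)
n=28: L (options 27(W), 24(W), 22(W) are all W)
n=29: W (go to 28, an L position)
n=30: W (go to 26, an L position)
n=31: L (options 30(W), 27(W), 25(W) are all W)
n=32: W (go to 31, an L position)
n=33: L (options 32(W), 29(W), 27(W) are all W)
n=34: W (go to 33, an L position)
n=35: W (go to 31, an L position)
n=36: L (options 35(W), 32(W), 30(W) are all W)
n=37: W (go to 36, an L position)
n=38: L (options 37(W), 34(W), 32(W) are all W)
n=39: W (go to 38, an L position)
n=40: W (go to 36, an L position)
n=41: L (options 40(W), 37(W), 35(W) are all W)
n=42: W (go to 41, an L position)
n=43: L (options 42(W), 39(W), 37(W) are all W)
n=44: W (go to 43, an L position)
n=45: W (go to 41, an L position)
The losing starting values of n are exactly the entries labelled L in this table (18 of them).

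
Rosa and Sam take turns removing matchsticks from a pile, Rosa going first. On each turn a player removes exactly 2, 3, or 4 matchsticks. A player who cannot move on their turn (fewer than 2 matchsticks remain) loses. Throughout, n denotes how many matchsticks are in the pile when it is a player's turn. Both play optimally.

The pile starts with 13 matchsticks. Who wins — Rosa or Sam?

Label each position W (a win for the player to move) or L (a loss). A position with no legal move is L; any other position is W exactly when some move reaches an L, and L when every move reaches a W.
n=0: no move → L
n=1: no move → L
n=2: W (go to 0, an L position)
n=3: W (go to 1, an L position)
n=4: W (go to 1, an L position)
n=5: W (go to 1, an L position)
n=6: L (options 4(W), 3(W), 2(W) are all W)
n=7: L (options 5(W), 4(W), 3(W) are all W)
n=8: W (go to 6, an L position)
n=9: W (go to 7, an L position)
n=10: W (go to 7, an L position)
n=11: W (go to 7, an L position)
n=12: L (options 10(W), 9(W), 8(W) are all W)
n=13: L (options 11(W), 10(W), 9(W) are all W)
The starting position 13 is L: whatever Rosa does, the opponent receives a W position.

Sam wins.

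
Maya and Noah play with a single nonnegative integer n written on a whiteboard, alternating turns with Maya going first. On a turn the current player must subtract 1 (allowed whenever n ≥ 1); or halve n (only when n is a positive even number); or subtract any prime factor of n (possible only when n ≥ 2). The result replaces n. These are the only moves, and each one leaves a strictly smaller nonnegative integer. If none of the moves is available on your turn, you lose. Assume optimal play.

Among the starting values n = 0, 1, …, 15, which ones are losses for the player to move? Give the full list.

Use the standard recursion: the mover loses at a terminal position; elsewhere, the mover wins exactly when some move hands the opponent an L position.
n=0: no move → L
n=1: →0(L), so W
n=2: →0(L), so W
n=3: →0(L), so W
n=4: →2(W), 3(W) — all W, so L
n=5: →0(L), so W
n=6: →4(L), so W
n=7: →0(L), so W
n=8: →4(L), so W
n=9: →6(W), 8(W) — all W, so L
n=10: →9(L), so W
n=11: →0(L), so W
n=12: →9(L), so W
n=13: →0(L), so W
n=14: →7(W), 12(W), 13(W) — all W, so L
n=15: →14(L), so W
Reading off the rows marked L gives the requested list; there are 4 such values of n.

0, 4, 9, 14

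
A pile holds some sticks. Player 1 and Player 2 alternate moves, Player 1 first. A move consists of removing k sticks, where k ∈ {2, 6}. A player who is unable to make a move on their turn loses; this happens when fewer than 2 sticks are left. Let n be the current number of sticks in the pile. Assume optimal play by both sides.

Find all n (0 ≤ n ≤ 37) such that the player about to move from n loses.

0, 1, 4, 5, 8, 9, 12, 13, 16, 17, 20, 21, 24, 25, 28, 29, 32, 33, 36, 37

Compute win/loss labels from the base case upward. A position with no move is L. Any other position is W if it can reach an L in one move, else L.
n=0: no move → L
n=1: no move → L
n=2: reaches L-position 0 → W
n=3: reaches L-position 1 → W
n=4: only reaches 2(W), which is W → L
n=5: only reaches 3(W), which is W → L
n=6: reaches L-position 4 → W
n=7: reaches L-position 5 → W
n=8: only reaches 6(W), 2(W), all W → L
n=9: only reaches 7(W), 3(W), all W → L
n=10: reaches L-position 8 → W
n=11: reaches L-position 9 → W
n=12: only reaches 10(W), 6(W), all W → L
n=13: only reaches 11(W), 7(W), all W → L
n=14: reaches L-position 12 → W
n=15: reaches L-position 13 → W
n=16: only reaches 14(W), 10(W), all W → L
n=17: only reaches 15(W), 11(W), all W → L
n=18: reaches L-position 16 → W
n=19: reaches L-position 17 → W
n=20: only reaches 18(W), 14(W), all W → L
n=21: only reaches 19(W), 15(W), all W → L
n=22: reaches L-position 20 → W
n=23: reaches L-position 21 → W
n=24: only reaches 22(W), 18(W), all W → L
n=25: only reaches 23(W), 19(W), all W → L
n=26: reaches L-position 24 → W
n=27: reaches L-position 25 → W
n=28: only reaches 26(W), 22(W), all W → L
n=29: only reaches 27(W), 23(W), all W → L
n=30: reaches L-position 28 → W
n=31: reaches L-position 29 → W
n=32: only reaches 30(W), 26(W), all W → L
n=33: only reaches 31(W), 27(W), all W → L
n=34: reaches L-position 32 → W
n=35: reaches L-position 33 → W
n=36: only reaches 34(W), 30(W), all W → L
n=37: only reaches 35(W), 31(W), all W → L
The losing starting values of n are exactly the entries labelled L in this table (20 of them).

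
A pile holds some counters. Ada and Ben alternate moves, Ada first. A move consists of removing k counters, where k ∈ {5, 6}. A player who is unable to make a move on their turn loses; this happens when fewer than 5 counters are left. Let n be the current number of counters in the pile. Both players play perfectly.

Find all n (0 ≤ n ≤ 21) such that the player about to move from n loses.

Classify positions by backward induction: terminal positions (no move available) are L. From any other position, the mover wins iff some move reaches an L.
n=0: no move → L
n=1: no move → L
n=2: no move → L
n=3: no move → L
n=4: no move → L
n=5: →0(L), so W
n=6: →1(L), so W
n=7: →2(L), so W
n=8: →3(L), so W
n=9: →4(L), so W
n=10: →4(L), so W
n=11: →6(W), 5(W) — all W, so L
n=12: →7(W), 6(W) — all W, so L
n=13: →8(W), 7(W) — all W, so L
n=14: →9(W), 8(W) — all W, so L
n=15: →10(W), 9(W) — all W, so L
n=16: →11(L), so W
n=17: →12(L), so W
n=18: →13(L), so W
n=19: →14(L), so W
n=20: →15(L), so W
n=21: →15(L), so W
The losing starting values of n are exactly the entries labelled L in this table (10 of them).

0, 1, 2, 3, 4, 11, 12, 13, 14, 15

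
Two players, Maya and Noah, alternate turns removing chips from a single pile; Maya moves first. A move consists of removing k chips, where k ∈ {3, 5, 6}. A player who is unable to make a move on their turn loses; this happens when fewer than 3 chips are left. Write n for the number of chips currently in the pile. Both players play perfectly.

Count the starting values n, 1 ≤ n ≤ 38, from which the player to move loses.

Positions with no move are L. A position that does have a move is losing for the player to move precisely when every available move leads to a winning position for the opponent. Fill in the labels:
n=0: no move → L
n=1: no move → L
n=2: no move → L
n=3: reaches L-position 0 → W
n=4: reaches L-position 1 → W
n=5: reaches L-position 2 → W
n=6: reaches L-position 1 → W
n=7: reaches L-position 2 → W
n=8: reaches L-position 2 → W
n=9: only reaches 6(W), 4(W), 3(W), all W → L
n=10: only reaches 7(W), 5(W), 4(W), all W → L
n=11: only reaches 8(W), 6(W), 5(W), all W → L
n=12: reaches L-position 9 → W
n=13: reaches L-position 10 → W
n=14: reaches L-position 11 → W
n=15: reaches L-position 10 → W
n=16: reaches L-position 11 → W
n=17: reaches L-position 11 → W
n=18: only reaches 15(W), 13(W), 12(W), all W → L
n=19: only reaches 16(W), 14(W), 13(W), all W → L
n=20: only reaches 17(W), 15(W), 14(W), all W → L
n=21: reaches L-position 18 → W
n=22: reaches L-position 19 → W
n=23: reaches L-position 20 → W
n=24: reaches L-position 19 → W
n=25: reaches L-position 20 → W
n=26: reaches L-position 20 → W
n=27: only reaches 24(W), 22(W), 21(W), all W → L
n=28: only reaches 25(W), 23(W), 22(W), all W → L
n=29: only reaches 26(W), 24(W), 23(W), all W → L
n=30: reaches L-position 27 → W
n=31: reaches L-position 28 → W
n=32: reaches L-position 29 → W
n=33: reaches L-position 28 → W
n=34: reaches L-position 29 → W
n=35: reaches L-position 29 → W
n=36: only reaches 33(W), 31(W), 30(W), all W → L
n=37: only reaches 34(W), 32(W), 31(W), all W → L
n=38: only reaches 35(W), 33(W), 32(W), all W → L
L entries with 1 ≤ n ≤ 38 (n=0 is outside the asked range and is not counted): n = 1, 2, 9, 10, 11, 18, 19, 20, 27, 28, 29, 36, 37, 38; that makes 14.

14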